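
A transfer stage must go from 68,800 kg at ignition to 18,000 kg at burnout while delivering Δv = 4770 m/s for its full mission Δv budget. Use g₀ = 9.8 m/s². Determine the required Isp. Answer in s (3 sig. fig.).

Isp ≈ 363 s

ln(m₀/m_f) = ln(68800/18000) = ln(3.822) = 1.3408.
Using Δv = v_e ln(m₀/m_f): v_e = Δv / ln(m₀/m_f) = 4770 / 1.3408 = 3557.5 m/s.
Isp = v_e / g₀ = 3557.5 / 9.8 = 363.0 s.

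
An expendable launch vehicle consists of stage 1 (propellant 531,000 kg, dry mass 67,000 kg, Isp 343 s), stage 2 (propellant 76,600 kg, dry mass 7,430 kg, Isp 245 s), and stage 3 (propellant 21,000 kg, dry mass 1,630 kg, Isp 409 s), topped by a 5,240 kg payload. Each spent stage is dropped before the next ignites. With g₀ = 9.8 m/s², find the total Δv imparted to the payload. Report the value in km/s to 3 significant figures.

Ignition mass of stage 1 = 531,000+67,000 + 76,600+7,430 + 21,000+1,630 + 5,240 = 709,900 kg.
Stage 1: m₀ = 709,900 kg, m_f = 709,900 − 531,000 = 178,900 kg; Δv = 343×9.8×ln(3.968) = 3361.4×1.3783 ≈ 4633 m/s.
Stage 2: m₀ = 111,900 kg, m_f = 111,900 − 76,600 = 35,300 kg; Δv = 245×9.8×ln(3.17) = 2401.0×1.1537 ≈ 2770 m/s.
Stage 3: m₀ = 27,870 kg, m_f = 27,870 − 21,000 = 6,870 kg; Δv = 409×9.8×ln(4.057) = 4008.2×1.4004 ≈ 5613 m/s.
Total Δv = 4633 + 2770 + 5613 = 13016 m/s.

Δv ≈ 13.0 km/s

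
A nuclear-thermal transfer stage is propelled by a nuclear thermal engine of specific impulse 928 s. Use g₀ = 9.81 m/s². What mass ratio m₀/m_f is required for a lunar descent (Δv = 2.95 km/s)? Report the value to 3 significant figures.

v_e = Isp · g₀ = 928 × 9.81 = 9103.7 m/s.
m₀/m_f = exp(Δv / v_e) = exp(2950 / 9103.7) = exp(0.3240) = 1.3827.

mass ratio ≈ 1.38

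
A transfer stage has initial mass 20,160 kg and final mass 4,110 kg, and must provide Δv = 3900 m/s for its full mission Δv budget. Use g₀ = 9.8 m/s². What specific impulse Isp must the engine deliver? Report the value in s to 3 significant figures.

ln(m₀/m_f) = ln(20160/4110) = ln(4.905) = 1.5903.
v_e = Δv / ln(m₀/m_f) = 3900 / 1.5903 = 2452.4 m/s.
Isp = v_e / g₀ = 2452.4 / 9.8 = 250.2 s.

Isp ≈ 250 s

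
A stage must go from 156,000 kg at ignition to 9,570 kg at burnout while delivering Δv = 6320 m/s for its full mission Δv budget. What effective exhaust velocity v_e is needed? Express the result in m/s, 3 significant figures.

ln(m₀/m_f) = ln(156000/9570) = ln(16.3) = 2.7912.
v_e = Δv / ln(m₀/m_f) = 6320 / 2.7912 = 2264.2 m/s.

v_e ≈ 2260 m/s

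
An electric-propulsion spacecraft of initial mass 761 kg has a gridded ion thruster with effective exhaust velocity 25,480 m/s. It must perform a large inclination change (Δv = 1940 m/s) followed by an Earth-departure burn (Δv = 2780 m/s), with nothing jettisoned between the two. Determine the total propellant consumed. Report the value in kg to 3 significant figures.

total propellant consumed ≈ 129 kg

After the first burn: m = 761 × exp(−1940/25480.0) = 761 × 0.92669 = 705.211 kg.
After the second burn: m = 705.211 × exp(−2780/25480.0) = 705.211 × 0.89664 = 632.32 kg.
Total propellant = m₀ − m_final = 761 − 632.32 = 128.68 kg.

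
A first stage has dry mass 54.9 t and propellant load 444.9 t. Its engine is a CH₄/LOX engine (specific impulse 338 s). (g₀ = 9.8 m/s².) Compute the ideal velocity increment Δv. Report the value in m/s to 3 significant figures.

v_e = Isp · g₀ = 338 × 9.8 = 3312.4 m/s.
m₀ = m_dry + m_prop = 54.9 + 444.9 = 499.8 t.
From the ideal rocket equation, Δv = v_e · ln(m₀/m_f) = 3312.4 × ln(9.104) = 3312.4 × 2.2087 ≈ 7316.1 m/s.

Δv ≈ 7320 m/s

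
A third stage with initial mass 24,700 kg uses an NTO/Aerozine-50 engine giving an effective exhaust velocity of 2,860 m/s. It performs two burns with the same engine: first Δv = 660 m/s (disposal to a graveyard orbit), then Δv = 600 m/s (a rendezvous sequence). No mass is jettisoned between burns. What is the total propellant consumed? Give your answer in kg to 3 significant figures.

After the first burn: m = 24700 × exp(−660/2860.0) = 24700 × 0.79392 = 19,609.8 kg.
After the second burn: m = 19,609.8 × exp(−600/2860.0) = 19,609.8 × 0.81075 = 15,898.6 kg.
Total propellant = m₀ − m_final = 24700 − 15,898.6 = 8,801.4 kg.

total propellant consumed ≈ 8800 kg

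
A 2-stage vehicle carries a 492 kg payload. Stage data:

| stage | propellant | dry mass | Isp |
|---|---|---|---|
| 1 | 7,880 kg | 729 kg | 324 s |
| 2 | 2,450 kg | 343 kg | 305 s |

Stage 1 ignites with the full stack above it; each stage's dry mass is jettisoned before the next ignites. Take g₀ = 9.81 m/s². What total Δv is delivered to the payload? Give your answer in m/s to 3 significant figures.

Ignition mass of stage 1 = 7,880+729 + 2,450+343 + 492 = 11,894 kg.
Stage 1: m₀ = 11,894 kg, m_f = 11,894 − 7,880 = 4,014 kg; Δv = 324×9.81×ln(2.963) = 3178.4×1.0862 ≈ 3453 m/s.
Stage 2: m₀ = 3,285 kg, m_f = 3,285 − 2,450 = 835 kg; Δv = 305×9.81×ln(3.934) = 2992.1×1.3697 ≈ 4098 m/s.
Total Δv = 3453 + 4098 = 7551 m/s.

Δv ≈ 7550 m/s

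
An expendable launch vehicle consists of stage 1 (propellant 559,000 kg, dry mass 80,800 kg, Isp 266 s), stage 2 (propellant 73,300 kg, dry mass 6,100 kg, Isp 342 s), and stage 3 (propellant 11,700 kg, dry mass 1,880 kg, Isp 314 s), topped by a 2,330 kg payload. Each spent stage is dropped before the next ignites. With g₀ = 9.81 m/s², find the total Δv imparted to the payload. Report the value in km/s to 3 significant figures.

Ignition mass of stage 1 = 559,000+80,800 + 73,300+6,100 + 11,700+1,880 + 2,330 = 735,110 kg.
Stage 1: m₀ = 735,110 kg, m_f = 735,110 − 559,000 = 176,110 kg; Δv = 266×9.81×ln(4.174) = 2609.5×1.4289 ≈ 3729 m/s.
Stage 2: m₀ = 95,310 kg, m_f = 95,310 − 73,300 = 22,010 kg; Δv = 342×9.81×ln(4.33) = 3355.0×1.4656 ≈ 4917 m/s.
Stage 3: m₀ = 15,910 kg, m_f = 15,910 − 11,700 = 4,210 kg; Δv = 314×9.81×ln(3.779) = 3080.3×1.3295 ≈ 4095 m/s.
Total Δv = 3729 + 4917 + 4095 = 12741 m/s.

Δv ≈ 12.7 km/s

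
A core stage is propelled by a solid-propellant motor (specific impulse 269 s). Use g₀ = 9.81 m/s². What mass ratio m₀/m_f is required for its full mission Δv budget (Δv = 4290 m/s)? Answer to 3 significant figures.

mass ratio ≈ 5.08

v_e = Isp · g₀ = 269 × 9.81 = 2638.9 m/s.
m₀/m_f = exp(Δv / v_e) = exp(4290 / 2638.9) = exp(1.6257) = 5.0819.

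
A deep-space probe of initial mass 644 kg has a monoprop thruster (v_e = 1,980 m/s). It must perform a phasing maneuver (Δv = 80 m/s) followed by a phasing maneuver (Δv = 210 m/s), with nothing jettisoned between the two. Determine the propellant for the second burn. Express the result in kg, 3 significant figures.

propellant for the second burn ≈ 62.2 kg

After the first burn: m = 644 × exp(−80/1980.0) = 644 × 0.96040 = 618.498 kg.
After the second burn: m = 618.498 × exp(−210/1980.0) = 618.498 × 0.89937 = 556.259 kg.
Second-burn propellant = 618.498 − 556.259 = 62.239 kg.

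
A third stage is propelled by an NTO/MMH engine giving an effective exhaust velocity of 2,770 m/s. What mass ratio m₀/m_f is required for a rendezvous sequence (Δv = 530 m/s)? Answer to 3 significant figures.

m₀/m_f = exp(Δv / v_e) = exp(530 / 2770.0) = exp(0.1913) = 1.2109.

mass ratio ≈ 1.21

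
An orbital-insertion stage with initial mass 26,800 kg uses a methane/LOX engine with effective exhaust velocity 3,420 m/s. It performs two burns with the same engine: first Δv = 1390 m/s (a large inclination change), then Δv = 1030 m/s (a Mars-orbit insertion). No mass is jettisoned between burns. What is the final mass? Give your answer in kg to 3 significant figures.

After the first burn: m = 26800 × exp(−1390/3420.0) = 26800 × 0.66602 = 17,849.3 kg.
After the second burn: m = 17,849.3 × exp(−1030/3420.0) = 17,849.3 × 0.73995 = 13,207.6 kg.

final mass ≈ 13200 kg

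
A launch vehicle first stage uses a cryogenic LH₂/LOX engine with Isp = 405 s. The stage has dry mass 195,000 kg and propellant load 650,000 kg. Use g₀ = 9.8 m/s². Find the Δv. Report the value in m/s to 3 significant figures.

v_e = Isp · g₀ = 405 × 9.8 = 3969.0 m/s.
m₀ = m_dry + m_prop = 195,000 + 650,000 = 845,000 kg.
Using Δv = v_e ln(m₀/m_f): Δv = v_e · ln(m₀/m_f) = 3969.0 × ln(4.333) = 3969.0 × 1.4663 ≈ 5819.9 m/s.

Δv ≈ 5820 m/s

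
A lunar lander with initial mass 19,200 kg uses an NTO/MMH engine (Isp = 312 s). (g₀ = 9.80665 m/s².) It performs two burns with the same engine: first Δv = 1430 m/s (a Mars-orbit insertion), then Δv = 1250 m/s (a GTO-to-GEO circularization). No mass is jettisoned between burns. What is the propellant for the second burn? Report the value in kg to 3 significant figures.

v_e = Isp · g₀ = 312 × 9.80665 = 3059.7 m/s.
After the first burn: m = 19200 × exp(−1430/3059.7) = 19200 × 0.62665 = 12,031.7 kg.
After the second burn: m = 12,031.7 × exp(−1250/3059.7) = 12,031.7 × 0.66462 = 7,996.51 kg.
Second-burn propellant = 12,031.7 − 7,996.51 = 4,035.19 kg.

propellant for the second burn ≈ 4040 kg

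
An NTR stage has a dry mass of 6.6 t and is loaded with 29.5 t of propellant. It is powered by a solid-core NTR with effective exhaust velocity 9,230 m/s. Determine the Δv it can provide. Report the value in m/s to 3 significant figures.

Δv ≈ 15700 m/s

m₀ = m_dry + m_prop = 6.6 + 29.5 = 36.1 t.
Rocket equation: Δv = v_e · ln(m₀/m_f) = 9230.0 × ln(5.47) = 9230.0 × 1.6992 ≈ 15683.8 m/s.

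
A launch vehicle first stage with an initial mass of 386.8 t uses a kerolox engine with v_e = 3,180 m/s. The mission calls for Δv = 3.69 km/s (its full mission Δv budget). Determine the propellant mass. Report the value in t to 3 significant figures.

m₀/m_f = exp(Δv / v_e) = exp(3690 / 3180.0) = exp(1.1604) = 3.1911.
m_f = 386.8 / 3.1911 = 121.212 t, so propellant = m₀ − m_f = 386.8 − 121.212 = 265.588 t.

propellant mass ≈ 266 t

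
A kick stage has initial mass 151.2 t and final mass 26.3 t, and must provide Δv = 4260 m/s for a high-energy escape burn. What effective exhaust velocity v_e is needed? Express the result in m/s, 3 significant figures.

v_e ≈ 2440 m/s

ln(m₀/m_f) = ln(151200/26300) = ln(5.749) = 1.7490.
v_e = Δv / ln(m₀/m_f) = 4260 / 1.7490 = 2435.6 m/s.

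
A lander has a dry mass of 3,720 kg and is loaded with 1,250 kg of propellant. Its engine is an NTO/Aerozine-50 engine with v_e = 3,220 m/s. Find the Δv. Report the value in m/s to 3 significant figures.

Δv ≈ 933 m/s

m₀ = m_dry + m_prop = 3,720 + 1,250 = 4,970 kg.
Δv = v_e · ln(m₀/m_f) = 3220.0 × ln(1.336) = 3220.0 × 0.2897 ≈ 932.8 m/s.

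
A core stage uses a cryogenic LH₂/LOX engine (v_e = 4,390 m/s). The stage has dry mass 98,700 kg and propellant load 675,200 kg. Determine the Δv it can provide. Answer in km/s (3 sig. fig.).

Δv ≈ 9.04 km/s

m₀ = m_dry + m_prop = 98,700 + 675,200 = 773,900 kg.
Rocket equation: Δv = v_e · ln(m₀/m_f) = 4390.0 × ln(7.841) = 4390.0 × 2.0594 ≈ 9040.6 m/s.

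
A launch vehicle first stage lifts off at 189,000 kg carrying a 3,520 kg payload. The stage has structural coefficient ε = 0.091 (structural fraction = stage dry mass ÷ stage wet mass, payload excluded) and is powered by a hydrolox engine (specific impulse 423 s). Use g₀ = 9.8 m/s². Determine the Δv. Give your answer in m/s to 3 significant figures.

Stage wet mass = m₀ − payload = 189,000 − 3,520 = 185,480 kg.
Stage dry mass = ε × stage wet mass = 0.091 × 185,480 = 16,878.7 kg.
Burnout mass m_f = stage dry + payload = 16,878.7 + 3,520 = 20,398.7 kg.
v_e = Isp · g₀ = 423 × 9.8 = 4145.4 m/s.
From the ideal rocket equation, Δv = v_e · ln(189,000/20,398.7) = 4145.4 × ln(9.265) = 4145.4 × 2.2263 ≈ 9229 m/s.

Δv ≈ 9230 m/s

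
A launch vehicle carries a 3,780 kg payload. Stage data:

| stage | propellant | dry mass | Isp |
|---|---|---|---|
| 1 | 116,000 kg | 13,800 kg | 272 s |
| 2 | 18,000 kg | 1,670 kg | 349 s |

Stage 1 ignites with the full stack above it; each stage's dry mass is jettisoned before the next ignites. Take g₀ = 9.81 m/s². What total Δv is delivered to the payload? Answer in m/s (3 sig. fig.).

Δv ≈ 8770 m/s

Ignition mass of stage 1 = 116,000+13,800 + 18,000+1,670 + 3,780 = 153,250 kg.
Stage 1: m₀ = 153,250 kg, m_f = 153,250 − 116,000 = 37,250 kg; Δv = 272×9.81×ln(4.114) = 2668.3×1.4144 ≈ 3774 m/s.
Stage 2: m₀ = 23,450 kg, m_f = 23,450 − 18,000 = 5,450 kg; Δv = 349×9.81×ln(4.303) = 3423.7×1.4593 ≈ 4996 m/s.
Total Δv = 3774 + 4996 = 8770 m/s.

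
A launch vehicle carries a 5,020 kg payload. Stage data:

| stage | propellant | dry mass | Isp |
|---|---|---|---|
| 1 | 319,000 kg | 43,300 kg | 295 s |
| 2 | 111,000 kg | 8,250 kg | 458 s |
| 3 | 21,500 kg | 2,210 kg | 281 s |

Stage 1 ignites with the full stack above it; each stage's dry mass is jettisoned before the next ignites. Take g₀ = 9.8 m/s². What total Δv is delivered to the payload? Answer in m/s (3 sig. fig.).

Ignition mass of stage 1 = 319,000+43,300 + 111,000+8,250 + 21,500+2,210 + 5,020 = 510,280 kg.
Stage 1: m₀ = 510,280 kg, m_f = 510,280 − 319,000 = 191,280 kg; Δv = 295×9.8×ln(2.668) = 2891.0×0.9812 ≈ 2837 m/s.
Stage 2: m₀ = 147,980 kg, m_f = 147,980 − 111,000 = 36,980 kg; Δv = 458×9.8×ln(4.002) = 4488.4×1.3867 ≈ 6224 m/s.
Stage 3: m₀ = 28,730 kg, m_f = 28,730 − 21,500 = 7,230 kg; Δv = 281×9.8×ln(3.974) = 2753.8×1.3797 ≈ 3799 m/s.
Total Δv = 2837 + 6224 + 3799 = 12860 m/s.

Δv ≈ 12900 m/s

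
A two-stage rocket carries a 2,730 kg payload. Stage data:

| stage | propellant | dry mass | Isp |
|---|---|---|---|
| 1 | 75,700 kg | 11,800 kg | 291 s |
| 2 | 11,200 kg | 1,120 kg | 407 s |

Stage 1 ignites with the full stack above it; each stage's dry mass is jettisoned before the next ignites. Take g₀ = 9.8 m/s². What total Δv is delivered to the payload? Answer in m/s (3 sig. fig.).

Ignition mass of stage 1 = 75,700+11,800 + 11,200+1,120 + 2,730 = 102,550 kg.
Stage 1: m₀ = 102,550 kg, m_f = 102,550 − 75,700 = 26,850 kg; Δv = 291×9.8×ln(3.819) = 2851.8×1.3401 ≈ 3822 m/s.
Stage 2: m₀ = 15,050 kg, m_f = 15,050 − 11,200 = 3,850 kg; Δv = 407×9.8×ln(3.909) = 3988.6×1.3633 ≈ 5438 m/s.
Total Δv = 3822 + 5438 = 9260 m/s.

Δv ≈ 9260 m/s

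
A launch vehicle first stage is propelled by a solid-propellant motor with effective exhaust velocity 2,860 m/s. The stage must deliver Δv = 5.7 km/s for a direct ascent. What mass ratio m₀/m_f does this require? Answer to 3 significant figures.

Rocket equation: m₀/m_f = exp(Δv / v_e) = exp(5700 / 2860.0) = exp(1.9930) = 7.3376.

mass ratio ≈ 7.34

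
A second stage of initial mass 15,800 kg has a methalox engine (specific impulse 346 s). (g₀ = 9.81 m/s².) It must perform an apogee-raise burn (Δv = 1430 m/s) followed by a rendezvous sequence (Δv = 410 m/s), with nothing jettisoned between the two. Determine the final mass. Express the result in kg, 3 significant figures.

final mass ≈ 9190 kg

v_e = Isp · g₀ = 346 × 9.81 = 3394.3 m/s.
After the first burn: m = 15800 × exp(−1430/3394.3) = 15800 × 0.65619 = 10,367.8 kg.
After the second burn: m = 10,367.8 × exp(−410/3394.3) = 10,367.8 × 0.88622 = 9,188.15 kg.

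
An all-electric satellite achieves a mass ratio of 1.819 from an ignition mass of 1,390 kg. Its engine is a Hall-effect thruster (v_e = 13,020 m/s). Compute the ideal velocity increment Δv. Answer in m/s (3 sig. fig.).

Δv ≈ 7790 m/s

Rocket equation: Δv = v_e · ln(1.819) = 13020.0 × 0.5983 ≈ 7789.7 m/s.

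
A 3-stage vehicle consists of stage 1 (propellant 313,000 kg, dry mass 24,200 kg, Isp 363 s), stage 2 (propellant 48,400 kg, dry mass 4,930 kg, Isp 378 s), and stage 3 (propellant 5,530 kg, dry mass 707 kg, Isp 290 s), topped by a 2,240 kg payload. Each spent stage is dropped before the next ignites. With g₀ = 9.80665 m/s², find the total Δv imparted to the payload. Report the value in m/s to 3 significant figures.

Δv ≈ 14100 m/s

Ignition mass of stage 1 = 313,000+24,200 + 48,400+4,930 + 5,530+707 + 2,240 = 399,007 kg.
Stage 1: m₀ = 399,007 kg, m_f = 399,007 − 313,000 = 86,007 kg; Δv = 363×9.80665×ln(4.639) = 3559.8×1.5346 ≈ 5463 m/s.
Stage 2: m₀ = 61,807 kg, m_f = 61,807 − 48,400 = 13,407 kg; Δv = 378×9.80665×ln(4.61) = 3706.9×1.5282 ≈ 5665 m/s.
Stage 3: m₀ = 8,477 kg, m_f = 8,477 − 5,530 = 2,947 kg; Δv = 290×9.80665×ln(2.876) = 2843.9×1.0566 ≈ 3005 m/s.
Total Δv = 5463 + 5665 + 3005 = 14133 m/s.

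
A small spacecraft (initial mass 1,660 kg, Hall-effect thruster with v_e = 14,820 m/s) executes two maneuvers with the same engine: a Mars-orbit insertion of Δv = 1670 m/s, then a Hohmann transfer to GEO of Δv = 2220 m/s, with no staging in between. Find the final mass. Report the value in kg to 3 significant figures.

final mass ≈ 1280 kg

After the first burn: m = 1660 × exp(−1670/14820.0) = 1660 × 0.89343 = 1,483.09 kg.
After the second burn: m = 1,483.09 × exp(−2220/14820.0) = 1,483.09 × 0.86088 = 1,276.76 kg.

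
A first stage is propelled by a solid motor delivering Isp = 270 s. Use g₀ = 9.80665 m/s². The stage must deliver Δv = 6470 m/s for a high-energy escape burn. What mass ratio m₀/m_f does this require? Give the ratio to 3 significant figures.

v_e = Isp · g₀ = 270 × 9.80665 = 2647.8 m/s.
From the ideal rocket equation, m₀/m_f = exp(Δv / v_e) = exp(6470 / 2647.8) = exp(2.4435) = 11.5138.

mass ratio ≈ 11.5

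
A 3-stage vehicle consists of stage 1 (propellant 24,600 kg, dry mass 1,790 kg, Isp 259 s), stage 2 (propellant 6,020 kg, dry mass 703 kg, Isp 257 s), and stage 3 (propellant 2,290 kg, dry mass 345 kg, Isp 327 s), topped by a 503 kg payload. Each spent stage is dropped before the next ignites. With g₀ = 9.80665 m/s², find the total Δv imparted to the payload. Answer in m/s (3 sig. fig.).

Δv ≈ 9460 m/s

Ignition mass of stage 1 = 24,600+1,790 + 6,020+703 + 2,290+345 + 503 = 36,251 kg.
Stage 1: m₀ = 36,251 kg, m_f = 36,251 − 24,600 = 11,651 kg; Δv = 259×9.80665×ln(3.111) = 2539.9×1.1351 ≈ 2883 m/s.
Stage 2: m₀ = 9,861 kg, m_f = 9,861 − 6,020 = 3,841 kg; Δv = 257×9.80665×ln(2.567) = 2520.3×0.9429 ≈ 2376 m/s.
Stage 3: m₀ = 3,138 kg, m_f = 3,138 − 2,290 = 848 kg; Δv = 327×9.80665×ln(3.7) = 3206.8×1.3085 ≈ 4196 m/s.
Total Δv = 2883 + 2376 + 4196 = 9455 m/s.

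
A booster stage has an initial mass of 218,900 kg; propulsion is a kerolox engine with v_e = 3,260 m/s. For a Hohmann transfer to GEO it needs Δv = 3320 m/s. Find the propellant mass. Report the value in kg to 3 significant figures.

m₀/m_f = exp(Δv / v_e) = exp(3320 / 3260.0) = exp(1.0184) = 2.7688.
m_f = 218,900 / 2.7688 = 79,059.5 kg, so propellant = m₀ − m_f = 218,900 − 79,059.5 = 139,840.5 kg.

propellant mass ≈ 140000 kg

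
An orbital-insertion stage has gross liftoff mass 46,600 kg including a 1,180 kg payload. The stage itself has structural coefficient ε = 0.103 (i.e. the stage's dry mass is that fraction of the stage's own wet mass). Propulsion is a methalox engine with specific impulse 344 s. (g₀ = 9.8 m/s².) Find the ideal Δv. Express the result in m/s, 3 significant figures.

Stage wet mass = m₀ − payload = 46,600 − 1,180 = 45,420 kg.
Stage dry mass = ε × stage wet mass = 0.103 × 45,420 = 4,678.26 kg.
Burnout mass m_f = stage dry + payload = 4,678.26 + 1,180 = 5,858.26 kg.
v_e = Isp · g₀ = 344 × 9.8 = 3371.2 m/s.
Δv = v_e · ln(46,600/5,858.26) = 3371.2 × ln(7.955) = 3371.2 × 2.0737 ≈ 6991 m/s.

Δv ≈ 6990 m/s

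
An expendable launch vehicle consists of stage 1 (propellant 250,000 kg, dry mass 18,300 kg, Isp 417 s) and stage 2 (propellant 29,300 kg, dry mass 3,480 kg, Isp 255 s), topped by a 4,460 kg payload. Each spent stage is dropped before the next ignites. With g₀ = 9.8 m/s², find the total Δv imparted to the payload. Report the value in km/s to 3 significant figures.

Ignition mass of stage 1 = 250,000+18,300 + 29,300+3,480 + 4,460 = 305,540 kg.
Stage 1: m₀ = 305,540 kg, m_f = 305,540 − 250,000 = 55,540 kg; Δv = 417×9.8×ln(5.501) = 4086.6×1.7050 ≈ 6968 m/s.
Stage 2: m₀ = 37,240 kg, m_f = 37,240 − 29,300 = 7,940 kg; Δv = 255×9.8×ln(4.69) = 2499.0×1.5455 ≈ 3862 m/s.
Total Δv = 6968 + 3862 = 10830 m/s.

Δv ≈ 10.8 km/s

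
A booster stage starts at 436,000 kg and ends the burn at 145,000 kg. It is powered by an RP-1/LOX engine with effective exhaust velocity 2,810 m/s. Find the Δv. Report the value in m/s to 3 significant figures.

Δv ≈ 3090 m/s

Δv = v_e · ln(m₀/m_f) = 2810.0 × ln(3.007) = 2810.0 × 1.1009 ≈ 3093.6 m/s.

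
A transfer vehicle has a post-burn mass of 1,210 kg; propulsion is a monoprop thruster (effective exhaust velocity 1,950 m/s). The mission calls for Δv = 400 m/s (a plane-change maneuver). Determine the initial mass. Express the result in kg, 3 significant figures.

initial mass ≈ 1490 kg

By the Tsiolkovsky rocket equation, m₀/m_f = exp(Δv / v_e) = exp(400 / 1950.0) = exp(0.2051) = 1.2277.
m₀ = m_f × 1.2277 = 1,210 × 1.2277 = 1,485.52 kg.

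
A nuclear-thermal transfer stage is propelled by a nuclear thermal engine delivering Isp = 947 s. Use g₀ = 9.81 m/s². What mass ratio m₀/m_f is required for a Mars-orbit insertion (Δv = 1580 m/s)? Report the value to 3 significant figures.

mass ratio ≈ 1.19

v_e = Isp · g₀ = 947 × 9.81 = 9290.1 m/s.
m₀/m_f = exp(Δv / v_e) = exp(1580 / 9290.1) = exp(0.1701) = 1.1854.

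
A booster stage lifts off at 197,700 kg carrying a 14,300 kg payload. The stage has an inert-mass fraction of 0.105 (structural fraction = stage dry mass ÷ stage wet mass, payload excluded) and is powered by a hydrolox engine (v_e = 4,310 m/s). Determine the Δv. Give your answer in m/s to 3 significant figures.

Stage wet mass = m₀ − payload = 197,700 − 14,300 = 183,400 kg.
Stage dry mass = ε × stage wet mass = 0.105 × 183,400 = 19,257 kg.
Burnout mass m_f = stage dry + payload = 19,257 + 14,300 = 33,557 kg.
Using Δv = v_e ln(m₀/m_f): Δv = v_e · ln(197,700/33,557) = 4310.0 × ln(5.891) = 4310.0 × 1.7735 ≈ 7644 m/s.

Δv ≈ 7640 m/s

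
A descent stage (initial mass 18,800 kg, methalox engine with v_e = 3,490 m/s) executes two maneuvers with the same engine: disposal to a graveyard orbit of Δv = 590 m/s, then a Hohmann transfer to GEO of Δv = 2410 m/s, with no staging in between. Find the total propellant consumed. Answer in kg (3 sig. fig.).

total propellant consumed ≈ 10800 kg

After the first burn: m = 18800 × exp(−590/3490.0) = 18800 × 0.84446 = 15,875.8 kg.
After the second burn: m = 15,875.8 × exp(−2410/3490.0) = 15,875.8 × 0.50130 = 7,958.54 kg.
Total propellant = m₀ − m_final = 18800 − 7,958.54 = 10,841.46 kg.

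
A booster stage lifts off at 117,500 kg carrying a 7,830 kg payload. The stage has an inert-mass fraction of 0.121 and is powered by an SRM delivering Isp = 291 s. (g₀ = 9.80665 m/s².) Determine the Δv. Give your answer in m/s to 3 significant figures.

Δv ≈ 4900 m/s

Stage wet mass = m₀ − payload = 117,500 − 7,830 = 109,670 kg.
Stage dry mass = ε × stage wet mass = 0.121 × 109,670 = 13,270.1 kg.
Burnout mass m_f = stage dry + payload = 13,270.1 + 7,830 = 21,100.1 kg.
v_e = Isp · g₀ = 291 × 9.80665 = 2853.7 m/s.
Using Δv = v_e ln(m₀/m_f): Δv = v_e · ln(117,500/21,100.1) = 2853.7 × ln(5.569) = 2853.7 × 1.7172 ≈ 4900 m/s.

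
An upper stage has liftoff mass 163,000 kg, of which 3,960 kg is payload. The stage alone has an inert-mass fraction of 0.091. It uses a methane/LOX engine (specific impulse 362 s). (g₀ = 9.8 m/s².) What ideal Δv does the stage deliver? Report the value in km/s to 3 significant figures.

Stage wet mass = m₀ − payload = 163,000 − 3,960 = 159,040 kg.
Stage dry mass = ε × stage wet mass = 0.091 × 159,040 = 14,472.6 kg.
Burnout mass m_f = stage dry + payload = 14,472.6 + 3,960 = 18,432.6 kg.
v_e = Isp · g₀ = 362 × 9.8 = 3547.6 m/s.
Rocket equation: Δv = v_e · ln(163,000/18,432.6) = 3547.6 × ln(8.843) = 3547.6 × 2.1796 ≈ 7732 m/s.

Δv ≈ 7.73 km/s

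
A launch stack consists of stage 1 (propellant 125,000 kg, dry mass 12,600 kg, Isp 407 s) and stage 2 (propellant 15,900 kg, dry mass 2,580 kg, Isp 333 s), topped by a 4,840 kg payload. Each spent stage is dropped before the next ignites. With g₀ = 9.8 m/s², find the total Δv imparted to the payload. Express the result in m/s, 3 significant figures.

Δv ≈ 9720 m/s

Ignition mass of stage 1 = 125,000+12,600 + 15,900+2,580 + 4,840 = 160,920 kg.
Stage 1: m₀ = 160,920 kg, m_f = 160,920 − 125,000 = 35,920 kg; Δv = 407×9.8×ln(4.48) = 3988.6×1.4996 ≈ 5981 m/s.
Stage 2: m₀ = 23,320 kg, m_f = 23,320 − 15,900 = 7,420 kg; Δv = 333×9.8×ln(3.143) = 3263.4×1.1451 ≈ 3737 m/s.
Total Δv = 5981 + 3737 = 9718 m/s.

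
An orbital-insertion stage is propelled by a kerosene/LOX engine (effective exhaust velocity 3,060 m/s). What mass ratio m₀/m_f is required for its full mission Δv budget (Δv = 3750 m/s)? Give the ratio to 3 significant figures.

By the Tsiolkovsky rocket equation, m₀/m_f = exp(Δv / v_e) = exp(3750 / 3060.0) = exp(1.2255) = 3.4058.

mass ratio ≈ 3.41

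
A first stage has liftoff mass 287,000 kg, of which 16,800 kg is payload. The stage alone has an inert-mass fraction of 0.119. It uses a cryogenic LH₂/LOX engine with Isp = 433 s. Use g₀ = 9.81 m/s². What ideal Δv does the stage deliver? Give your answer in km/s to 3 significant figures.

Δv ≈ 7.51 km/s

Stage wet mass = m₀ − payload = 287,000 − 16,800 = 270,200 kg.
Stage dry mass = ε × stage wet mass = 0.119 × 270,200 = 32,153.8 kg.
Burnout mass m_f = stage dry + payload = 32,153.8 + 16,800 = 48,953.8 kg.
v_e = Isp · g₀ = 433 × 9.81 = 4247.7 m/s.
Using Δv = v_e ln(m₀/m_f): Δv = v_e · ln(287,000/48,953.8) = 4247.7 × ln(5.863) = 4247.7 × 1.7686 ≈ 7513 m/s.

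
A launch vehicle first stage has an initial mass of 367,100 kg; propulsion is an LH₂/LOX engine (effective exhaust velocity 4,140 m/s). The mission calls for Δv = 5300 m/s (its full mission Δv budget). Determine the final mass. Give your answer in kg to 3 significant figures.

Rocket equation: m₀/m_f = exp(Δv / v_e) = exp(5300 / 4140.0) = exp(1.2802) = 3.5973.
m_f = m₀ / 3.5973 = 367,100 / 3.5973 = 102,049 kg.

final mass ≈ 102000 kg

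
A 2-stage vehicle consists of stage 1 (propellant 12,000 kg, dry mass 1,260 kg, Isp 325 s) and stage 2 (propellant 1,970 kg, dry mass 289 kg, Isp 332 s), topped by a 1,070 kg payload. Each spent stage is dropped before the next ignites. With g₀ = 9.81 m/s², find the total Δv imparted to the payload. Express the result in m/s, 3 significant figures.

Δv ≈ 7020 m/s

Ignition mass of stage 1 = 12,000+1,260 + 1,970+289 + 1,070 = 16,589 kg.
Stage 1: m₀ = 16,589 kg, m_f = 16,589 − 12,000 = 4,589 kg; Δv = 325×9.81×ln(3.615) = 3188.2×1.2851 ≈ 4097 m/s.
Stage 2: m₀ = 3,329 kg, m_f = 3,329 − 1,970 = 1,359 kg; Δv = 332×9.81×ln(2.45) = 3256.9×0.8959 ≈ 2918 m/s.
Total Δv = 4097 + 2918 = 7015 m/s.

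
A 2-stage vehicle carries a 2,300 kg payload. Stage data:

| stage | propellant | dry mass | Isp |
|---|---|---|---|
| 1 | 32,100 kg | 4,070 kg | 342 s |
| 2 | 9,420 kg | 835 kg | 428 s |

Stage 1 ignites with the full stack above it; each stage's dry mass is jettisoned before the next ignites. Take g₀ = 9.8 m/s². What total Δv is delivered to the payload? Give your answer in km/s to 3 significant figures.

Ignition mass of stage 1 = 32,100+4,070 + 9,420+835 + 2,300 = 48,725 kg.
Stage 1: m₀ = 48,725 kg, m_f = 48,725 − 32,100 = 16,625 kg; Δv = 342×9.8×ln(2.931) = 3351.6×1.0753 ≈ 3604 m/s.
Stage 2: m₀ = 12,555 kg, m_f = 12,555 − 9,420 = 3,135 kg; Δv = 428×9.8×ln(4.005) = 4194.4×1.3875 ≈ 5820 m/s.
Total Δv = 3604 + 5820 = 9424 m/s.

Δv ≈ 9.42 km/s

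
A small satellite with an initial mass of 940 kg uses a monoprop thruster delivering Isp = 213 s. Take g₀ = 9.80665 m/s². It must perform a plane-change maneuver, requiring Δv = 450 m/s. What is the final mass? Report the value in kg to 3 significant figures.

v_e = Isp · g₀ = 213 × 9.80665 = 2088.8 m/s.
m₀/m_f = exp(Δv / v_e) = exp(450 / 2088.8) = exp(0.2154) = 1.2404.
m_f = m₀ / 1.2404 = 940 / 1.2404 = 757.82 kg.

final mass ≈ 758 kg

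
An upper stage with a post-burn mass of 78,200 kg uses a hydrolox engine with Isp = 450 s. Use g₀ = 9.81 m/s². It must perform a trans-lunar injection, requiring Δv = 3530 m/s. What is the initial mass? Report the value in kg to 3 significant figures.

initial mass ≈ 174000 kg

v_e = Isp · g₀ = 450 × 9.81 = 4414.5 m/s.
By the Tsiolkovsky rocket equation, m₀/m_f = exp(Δv / v_e) = exp(3530 / 4414.5) = exp(0.7996) = 2.2247.
m₀ = m_f × 2.2247 = 78,200 × 2.2247 = 173,972 kg.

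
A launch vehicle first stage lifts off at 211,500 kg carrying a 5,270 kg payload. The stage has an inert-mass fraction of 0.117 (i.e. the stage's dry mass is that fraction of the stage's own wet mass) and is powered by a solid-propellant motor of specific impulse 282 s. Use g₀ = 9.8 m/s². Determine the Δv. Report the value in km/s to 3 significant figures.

Stage wet mass = m₀ − payload = 211,500 − 5,270 = 206,230 kg.
Stage dry mass = ε × stage wet mass = 0.117 × 206,230 = 24,128.9 kg.
Burnout mass m_f = stage dry + payload = 24,128.9 + 5,270 = 29,398.9 kg.
v_e = Isp · g₀ = 282 × 9.8 = 2763.6 m/s.
Δv = v_e · ln(211,500/29,398.9) = 2763.6 × ln(7.194) = 2763.6 × 1.9733 ≈ 5453 m/s.

Δv ≈ 5.45 km/s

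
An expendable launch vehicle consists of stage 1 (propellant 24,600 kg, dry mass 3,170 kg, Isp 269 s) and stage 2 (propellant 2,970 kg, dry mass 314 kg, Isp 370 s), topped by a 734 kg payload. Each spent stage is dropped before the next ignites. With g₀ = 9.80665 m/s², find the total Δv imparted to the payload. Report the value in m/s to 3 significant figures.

Δv ≈ 8800 m/s

Ignition mass of stage 1 = 24,600+3,170 + 2,970+314 + 734 = 31,788 kg.
Stage 1: m₀ = 31,788 kg, m_f = 31,788 − 24,600 = 7,188 kg; Δv = 269×9.80665×ln(4.422) = 2638.0×1.4867 ≈ 3922 m/s.
Stage 2: m₀ = 4,018 kg, m_f = 4,018 − 2,970 = 1,048 kg; Δv = 370×9.80665×ln(3.834) = 3628.5×1.3439 ≈ 4876 m/s.
Total Δv = 3922 + 4876 = 8798 m/s.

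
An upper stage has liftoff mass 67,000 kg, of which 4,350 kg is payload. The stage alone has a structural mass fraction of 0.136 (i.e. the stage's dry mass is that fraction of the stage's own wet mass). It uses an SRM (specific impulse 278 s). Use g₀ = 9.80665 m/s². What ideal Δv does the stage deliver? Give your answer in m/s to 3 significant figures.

Δv ≈ 4500 m/s

Stage wet mass = m₀ − payload = 67,000 − 4,350 = 62,650 kg.
Stage dry mass = ε × stage wet mass = 0.136 × 62,650 = 8,520.4 kg.
Burnout mass m_f = stage dry + payload = 8,520.4 + 4,350 = 12,870.4 kg.
v_e = Isp · g₀ = 278 × 9.80665 = 2726.2 m/s.
Rocket equation: Δv = v_e · ln(67,000/12,870.4) = 2726.2 × ln(5.206) = 2726.2 × 1.6498 ≈ 4498 m/s.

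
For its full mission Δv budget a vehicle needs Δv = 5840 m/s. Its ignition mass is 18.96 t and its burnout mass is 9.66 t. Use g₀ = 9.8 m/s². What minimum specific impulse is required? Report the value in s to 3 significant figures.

Isp ≈ 884 s

ln(m₀/m_f) = ln(18960/9660) = ln(1.963) = 0.6743.
By the Tsiolkovsky rocket equation, v_e = Δv / ln(m₀/m_f) = 5840 / 0.6743 = 8660.3 m/s.
Isp = v_e / g₀ = 8660.3 / 9.8 = 883.7 s.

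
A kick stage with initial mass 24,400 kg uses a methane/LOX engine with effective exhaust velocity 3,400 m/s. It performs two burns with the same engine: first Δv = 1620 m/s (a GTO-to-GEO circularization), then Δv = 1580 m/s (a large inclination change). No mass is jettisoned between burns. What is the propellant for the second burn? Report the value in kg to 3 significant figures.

propellant for the second burn ≈ 5630 kg

After the first burn: m = 24400 × exp(−1620/3400.0) = 24400 × 0.62097 = 15,151.7 kg.
After the second burn: m = 15,151.7 × exp(−1580/3400.0) = 15,151.7 × 0.62832 = 9,520.12 kg.
Second-burn propellant = 15,151.7 − 9,520.12 = 5,631.58 kg.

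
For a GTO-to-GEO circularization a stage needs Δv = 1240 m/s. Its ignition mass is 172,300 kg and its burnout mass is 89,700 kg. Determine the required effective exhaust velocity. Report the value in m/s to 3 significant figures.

v_e ≈ 1900 m/s

ln(m₀/m_f) = ln(172300/89700) = ln(1.921) = 0.6528.
v_e = Δv / ln(m₀/m_f) = 1240 / 0.6528 = 1899.6 m/s.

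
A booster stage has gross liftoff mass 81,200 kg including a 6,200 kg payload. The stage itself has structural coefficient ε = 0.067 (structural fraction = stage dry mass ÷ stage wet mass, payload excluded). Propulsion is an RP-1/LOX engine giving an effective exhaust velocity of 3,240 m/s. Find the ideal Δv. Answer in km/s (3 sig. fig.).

Stage wet mass = m₀ − payload = 81,200 − 6,200 = 75,000 kg.
Stage dry mass = ε × stage wet mass = 0.067 × 75,000 = 5,025 kg.
Burnout mass m_f = stage dry + payload = 5,025 + 6,200 = 11,225 kg.
By the Tsiolkovsky rocket equation, Δv = v_e · ln(81,200/11,225) = 3240.0 × ln(7.234) = 3240.0 × 1.9788 ≈ 6411 m/s.

Δv ≈ 6.41 km/s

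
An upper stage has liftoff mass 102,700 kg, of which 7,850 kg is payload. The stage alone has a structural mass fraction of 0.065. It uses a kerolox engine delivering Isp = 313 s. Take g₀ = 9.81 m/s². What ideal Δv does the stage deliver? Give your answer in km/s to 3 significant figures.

Δv ≈ 6.12 km/s

Stage wet mass = m₀ − payload = 102,700 − 7,850 = 94,850 kg.
Stage dry mass = ε × stage wet mass = 0.065 × 94,850 = 6,165.25 kg.
Burnout mass m_f = stage dry + payload = 6,165.25 + 7,850 = 14,015.25 kg.
v_e = Isp · g₀ = 313 × 9.81 = 3070.5 m/s.
Using Δv = v_e ln(m₀/m_f): Δv = v_e · ln(102,700/14,015.25) = 3070.5 × ln(7.328) = 3070.5 × 1.9917 ≈ 6115 m/s.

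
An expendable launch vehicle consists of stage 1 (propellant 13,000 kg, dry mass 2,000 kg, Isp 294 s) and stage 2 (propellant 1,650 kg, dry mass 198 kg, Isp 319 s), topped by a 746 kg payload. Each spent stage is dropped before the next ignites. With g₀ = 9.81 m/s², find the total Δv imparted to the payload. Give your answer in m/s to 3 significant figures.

Δv ≈ 7040 m/s

Ignition mass of stage 1 = 13,000+2,000 + 1,650+198 + 746 = 17,594 kg.
Stage 1: m₀ = 17,594 kg, m_f = 17,594 − 13,000 = 4,594 kg; Δv = 294×9.81×ln(3.83) = 2884.1×1.3428 ≈ 3873 m/s.
Stage 2: m₀ = 2,594 kg, m_f = 2,594 − 1,650 = 944 kg; Δv = 319×9.81×ln(2.748) = 3129.4×1.0108 ≈ 3163 m/s.
Total Δv = 3873 + 3163 = 7036 m/s.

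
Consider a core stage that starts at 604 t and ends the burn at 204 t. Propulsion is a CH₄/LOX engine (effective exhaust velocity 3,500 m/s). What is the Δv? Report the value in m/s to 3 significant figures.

Δv ≈ 3800 m/s

Using Δv = v_e ln(m₀/m_f): Δv = v_e · ln(m₀/m_f) = 3500.0 × ln(2.961) = 3500.0 × 1.0855 ≈ 3799.1 m/s.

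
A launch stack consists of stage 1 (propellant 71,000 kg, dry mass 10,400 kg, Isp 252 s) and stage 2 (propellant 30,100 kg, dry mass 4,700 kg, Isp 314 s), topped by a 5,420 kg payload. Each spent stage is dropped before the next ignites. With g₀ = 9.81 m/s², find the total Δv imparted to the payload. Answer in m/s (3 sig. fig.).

Δv ≈ 6420 m/s

Ignition mass of stage 1 = 71,000+10,400 + 30,100+4,700 + 5,420 = 121,620 kg.
Stage 1: m₀ = 121,620 kg, m_f = 121,620 − 71,000 = 50,620 kg; Δv = 252×9.81×ln(2.403) = 2472.1×0.8766 ≈ 2167 m/s.
Stage 2: m₀ = 40,220 kg, m_f = 40,220 − 30,100 = 10,120 kg; Δv = 314×9.81×ln(3.974) = 3080.3×1.3799 ≈ 4250 m/s.
Total Δv = 2167 + 4250 = 6417 m/s.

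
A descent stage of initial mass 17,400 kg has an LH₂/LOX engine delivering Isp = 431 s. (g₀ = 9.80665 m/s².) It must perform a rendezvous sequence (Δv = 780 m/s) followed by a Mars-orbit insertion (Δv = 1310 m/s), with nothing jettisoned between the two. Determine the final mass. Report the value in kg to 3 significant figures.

v_e = Isp · g₀ = 431 × 9.80665 = 4226.7 m/s.
After the first burn: m = 17400 × exp(−780/4226.7) = 17400 × 0.83148 = 14,467.8 kg.
After the second burn: m = 14,467.8 × exp(−1310/4226.7) = 14,467.8 × 0.73349 = 10,612 kg.

final mass ≈ 10600 kg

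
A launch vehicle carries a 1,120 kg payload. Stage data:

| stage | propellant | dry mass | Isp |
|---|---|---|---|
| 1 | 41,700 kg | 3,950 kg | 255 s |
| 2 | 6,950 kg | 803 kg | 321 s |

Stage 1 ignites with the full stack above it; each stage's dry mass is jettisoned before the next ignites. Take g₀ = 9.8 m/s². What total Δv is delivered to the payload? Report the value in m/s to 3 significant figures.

Δv ≈ 8430 m/s

Ignition mass of stage 1 = 41,700+3,950 + 6,950+803 + 1,120 = 54,523 kg.
Stage 1: m₀ = 54,523 kg, m_f = 54,523 − 41,700 = 12,823 kg; Δv = 255×9.8×ln(4.252) = 2499.0×1.4474 ≈ 3617 m/s.
Stage 2: m₀ = 8,873 kg, m_f = 8,873 − 6,950 = 1,923 kg; Δv = 321×9.8×ln(4.614) = 3145.8×1.5291 ≈ 4810 m/s.
Total Δv = 3617 + 4810 = 8427 m/s.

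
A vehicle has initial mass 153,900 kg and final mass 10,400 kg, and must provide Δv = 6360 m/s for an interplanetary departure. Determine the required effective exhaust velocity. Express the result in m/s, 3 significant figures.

v_e ≈ 2360 m/s

ln(m₀/m_f) = ln(153900/10400) = ln(14.8) = 2.6945.
Using Δv = v_e ln(m₀/m_f): v_e = Δv / ln(m₀/m_f) = 6360 / 2.6945 = 2360.4 m/s.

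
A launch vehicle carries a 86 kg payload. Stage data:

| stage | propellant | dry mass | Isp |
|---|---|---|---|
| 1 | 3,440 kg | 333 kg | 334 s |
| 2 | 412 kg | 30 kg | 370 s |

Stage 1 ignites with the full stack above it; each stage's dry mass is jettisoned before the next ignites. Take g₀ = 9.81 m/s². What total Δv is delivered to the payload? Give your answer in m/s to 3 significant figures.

Ignition mass of stage 1 = 3,440+333 + 412+30 + 86 = 4,301 kg.
Stage 1: m₀ = 4,301 kg, m_f = 4,301 − 3,440 = 861 kg; Δv = 334×9.81×ln(4.995) = 3276.5×1.6085 ≈ 5270 m/s.
Stage 2: m₀ = 528 kg, m_f = 528 − 412 = 116 kg; Δv = 370×9.81×ln(4.552) = 3629.7×1.5155 ≈ 5501 m/s.
Total Δv = 5270 + 5501 = 10771 m/s.

Δv ≈ 10800 m/s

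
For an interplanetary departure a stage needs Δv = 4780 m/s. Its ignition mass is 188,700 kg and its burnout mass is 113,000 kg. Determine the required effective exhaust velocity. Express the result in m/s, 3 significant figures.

v_e ≈ 9320 m/s

ln(m₀/m_f) = ln(188700/113000) = ln(1.67) = 0.5128.
Using Δv = v_e ln(m₀/m_f): v_e = Δv / ln(m₀/m_f) = 4780 / 0.5128 = 9321.9 m/s.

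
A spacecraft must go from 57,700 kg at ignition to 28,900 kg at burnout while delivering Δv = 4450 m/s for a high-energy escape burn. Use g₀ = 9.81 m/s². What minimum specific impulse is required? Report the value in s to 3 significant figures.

ln(m₀/m_f) = ln(57700/28900) = ln(1.997) = 0.6914.
v_e = Δv / ln(m₀/m_f) = 4450 / 0.6914 = 6436.1 m/s.
Isp = v_e / g₀ = 6436.1 / 9.81 = 656.1 s.

Isp ≈ 656 s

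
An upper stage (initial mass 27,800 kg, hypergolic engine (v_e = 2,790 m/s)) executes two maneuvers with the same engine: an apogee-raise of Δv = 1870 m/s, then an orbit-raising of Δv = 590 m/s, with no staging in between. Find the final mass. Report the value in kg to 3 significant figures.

After the first burn: m = 27800 × exp(−1870/2790.0) = 27800 × 0.51158 = 14,221.9 kg.
After the second burn: m = 14,221.9 × exp(−590/2790.0) = 14,221.9 × 0.80939 = 11,511.1 kg.

final mass ≈ 11500 kg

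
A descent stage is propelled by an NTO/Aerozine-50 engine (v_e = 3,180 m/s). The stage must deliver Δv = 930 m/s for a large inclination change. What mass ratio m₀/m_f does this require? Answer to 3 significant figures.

mass ratio ≈ 1.34

From the ideal rocket equation, m₀/m_f = exp(Δv / v_e) = exp(930 / 3180.0) = exp(0.2925) = 1.3397.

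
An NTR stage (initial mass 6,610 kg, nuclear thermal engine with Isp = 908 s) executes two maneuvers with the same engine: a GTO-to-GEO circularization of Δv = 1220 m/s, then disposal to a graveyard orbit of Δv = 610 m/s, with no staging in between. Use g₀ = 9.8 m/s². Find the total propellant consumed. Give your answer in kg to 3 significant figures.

v_e = Isp · g₀ = 908 × 9.8 = 8898.4 m/s.
After the first burn: m = 6610 × exp(−1220/8898.4) = 6610 × 0.87188 = 5,763.13 kg.
After the second burn: m = 5,763.13 × exp(−610/8898.4) = 5,763.13 × 0.93375 = 5,381.32 kg.
Total propellant = m₀ − m_final = 6610 − 5,381.32 = 1,228.68 kg.

total propellant consumed ≈ 1230 kg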